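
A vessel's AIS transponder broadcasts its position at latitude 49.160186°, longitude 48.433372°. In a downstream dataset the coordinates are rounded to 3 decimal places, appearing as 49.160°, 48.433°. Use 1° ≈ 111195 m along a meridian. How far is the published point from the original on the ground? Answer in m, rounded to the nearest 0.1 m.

34.1 m

The latitude changed by +0.000186° and the longitude by +0.000372°.
North–south shift: 0.000186 × 111195 = 20.6823 m.
E–W at 49.16°: 0.000372° × 111195 × cos 49.16° = 0.000372 × 111195 × 0.6539 ≈ 27.0503 m.
Distance: √(20.6823² + 27.0503²) ≈ 34.0511 m.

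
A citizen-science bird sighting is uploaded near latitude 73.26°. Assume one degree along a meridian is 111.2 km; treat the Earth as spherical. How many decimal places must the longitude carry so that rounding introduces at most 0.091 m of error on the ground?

At 73.26° one degree of longitude covers 111200 × cos 73.26° ≈ 111200 × 0.2880 ≈ 32028.8 m.
With N decimal places the half-ulp bound is 0.5·10⁻ᴺ°, or 0.5·10⁻ᴺ × 32028.8 m on the ground.
Need 0.5 × 32028.8 × 10⁻ᴺ ≤ 0.091 → 10⁻ᴺ ≤ 5.682e-06, so N ≥ 5.25.
At 5 places the error can reach 0.16 m, but 6 places keeps it to 0.016 m.

6 decimal places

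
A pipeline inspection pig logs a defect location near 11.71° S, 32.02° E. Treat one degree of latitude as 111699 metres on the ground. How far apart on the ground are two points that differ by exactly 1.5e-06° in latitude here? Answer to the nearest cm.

17 cm

Along a meridian 1.5e-06° is 1.5e-06 × 111699 = 0.167549 m.
That is 0.167549 m = 16.755 cm.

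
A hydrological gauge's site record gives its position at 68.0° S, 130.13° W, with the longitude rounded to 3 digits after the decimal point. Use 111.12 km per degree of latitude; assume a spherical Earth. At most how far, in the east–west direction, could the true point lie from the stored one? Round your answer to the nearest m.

21 m

Rounding to 3 decimal places leaves the longitude within ±0.0005° of the true value.
Parallels shrink by cos φ, so at 68° a degree of longitude is 111120 × 0.3746 ≈ 41626.3 m.
East–west error: 0.0005° × 41626.3 m/° ≈ 20.8131 m.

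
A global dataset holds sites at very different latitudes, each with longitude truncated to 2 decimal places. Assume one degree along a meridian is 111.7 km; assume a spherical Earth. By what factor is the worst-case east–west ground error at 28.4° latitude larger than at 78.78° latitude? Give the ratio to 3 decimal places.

Truncating at 2 decimal places can drop up to a full unit in the last place, so the longitude may be off by as much as 0.01°.
Error at 28.4° = 0.01° × 111700 × cos 28.4° ≈ 1117 × 0.8796 = 982.57 m.
Error at 78.78° = 0.01° × 111700 × cos 78.78° ≈ 1117 × 0.1946 = 217.34 m.
The ratio reduces to cos 28.4° / cos 78.78° = 0.8796/0.1946 ≈ 4.5208.

4.521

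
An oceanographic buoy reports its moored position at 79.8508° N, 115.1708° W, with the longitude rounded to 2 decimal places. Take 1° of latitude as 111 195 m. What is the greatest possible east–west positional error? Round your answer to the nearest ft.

Rounding to 2 decimal places leaves the longitude within ±0.005° of the true value.
Parallels shrink by cos φ, so at 79.8508° a degree of longitude is 111195 × 0.1762 ≈ 19593.9 m.
So at most 0.005° × 19593.9 ≈ 97.9695 m east–west.
In feet: 97.9695 m ÷ 0.3048 ≈ 321.42 ft.

321 ft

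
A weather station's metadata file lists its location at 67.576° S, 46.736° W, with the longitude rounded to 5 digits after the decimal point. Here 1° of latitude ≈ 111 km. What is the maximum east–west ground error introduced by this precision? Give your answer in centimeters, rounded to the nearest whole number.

Rounding to 5 decimal places leaves the longitude within ±5e-06° of the true value.
At latitude 67.576° a degree of longitude spans 111000 m × cos 67.576° = 111000 × 0.3815 ≈ 42341.8 m.
Maximum E–W displacement: 5e-06 × 42341.8 = 0.211709 m.
That is 0.211709 m = 21.171 cm.

21 centimeters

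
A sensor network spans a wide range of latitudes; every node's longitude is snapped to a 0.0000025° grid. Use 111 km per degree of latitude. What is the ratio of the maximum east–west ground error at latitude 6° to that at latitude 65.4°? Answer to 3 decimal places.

With a 0.0000025° grid the true value lies within half a step, ±0.0000025°/2 = ±1.25e-06°, of the stored one.
Error at 6° = 1.25e-06° × 111000 × cos 6° ≈ 0.13875 × 0.9945 = 0.13799 m.
At 65.4°: 1.25e-06° × 111000 × cos 65.4° = 1.25e-06 × 111000 × 0.4163 ≈ 0.057759 m.
The ratio reduces to cos 6° / cos 65.4° = 0.9945/0.4163 ≈ 2.3891.

2.389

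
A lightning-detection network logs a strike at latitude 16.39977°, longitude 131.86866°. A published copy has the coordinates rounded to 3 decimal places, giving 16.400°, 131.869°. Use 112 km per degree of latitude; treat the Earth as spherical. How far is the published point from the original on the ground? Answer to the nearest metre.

45 metres

The latitude changed by -0.00023° and the longitude by -0.00034°.
N–S: -0.00023° × 112000 m/° = -25.76 m.
E–W at 16.4°: -0.00034° × 112000 × cos 16.4° = -0.00034 × 112000 × 0.9593 ≈ -36.5307 m.
Distance: √(25.76² + 36.5307²) ≈ 44.6998 m.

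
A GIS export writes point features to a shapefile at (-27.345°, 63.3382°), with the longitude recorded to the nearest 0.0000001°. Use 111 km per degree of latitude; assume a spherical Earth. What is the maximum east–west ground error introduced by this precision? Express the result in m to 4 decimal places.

0.0049 m

Rounding to 7 decimal places leaves the longitude within ±5e-08° of the true value.
One degree of longitude at 27.345° is 111000 × cos 27.345° ≈ 111000 × 0.8883 = 98596.5 m.
East–west error: 5e-08° × 98596.5 m/° ≈ 0.00492982 m.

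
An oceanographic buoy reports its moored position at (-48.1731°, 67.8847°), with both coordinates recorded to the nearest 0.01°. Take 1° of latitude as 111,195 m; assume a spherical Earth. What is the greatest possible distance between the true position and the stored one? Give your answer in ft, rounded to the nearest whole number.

2192 ft

Rounding to 2 decimal places leaves each coordinate within ±0.005° of the true value.
North–south component: 0.005° × 111195 = 555.975 m.
East–west component at 48.1731°: 0.005° × 111195 × cos 48.1731° ≈ 0.005 × 74154 ≈ 370.77 m.
Worst case both components are at the extreme and orthogonal: √(555.975² + 370.77²) ≈ 668.265 m.
Converting: 668.265 m × 3.2808 ft/m ≈ 2192.5 ft.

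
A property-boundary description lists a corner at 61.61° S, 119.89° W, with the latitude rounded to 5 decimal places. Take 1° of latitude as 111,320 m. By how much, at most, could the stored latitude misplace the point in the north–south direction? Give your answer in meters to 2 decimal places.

Rounding to 5 decimal places leaves the latitude within ±5e-06° of the true value.
So the N–S error is at most 5e-06 × 111320 = 0.5566 m.

0.56 meters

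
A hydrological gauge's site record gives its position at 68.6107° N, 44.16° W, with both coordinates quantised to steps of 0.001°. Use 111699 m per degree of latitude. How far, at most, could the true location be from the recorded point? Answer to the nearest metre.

With a 0.001° grid the true value lies within half a step, ±0.001°/2 = ±0.0005°, of the stored one.
Latitude error → 0.0005 × 111699 = 55.8495 m along the meridian.
Longitude error → 0.0005 × 111699 × cos 68.6107° = 0.0005 × 111699 × 0.3647 ≈ 20.3685 m.
Worst case both components are at the extreme and orthogonal: √(55.8495² + 20.3685²) ≈ 59.4478 m.

59 metres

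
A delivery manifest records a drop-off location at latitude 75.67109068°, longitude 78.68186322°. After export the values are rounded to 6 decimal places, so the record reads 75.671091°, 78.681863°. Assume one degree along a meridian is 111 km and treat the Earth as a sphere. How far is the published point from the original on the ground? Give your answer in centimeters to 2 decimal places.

Δlat = 75.67109068 − 75.671091 = -0.00000032°; Δlon = 78.68186322 − 78.681863 = +0.00000022°.
North–south shift: -0.00000032 × 111000 = -0.03552 m.
East–west at this latitude: 0.00000022° × 111000 × cos 75.6711° ≈ 0.00000022 × 27471.2 = 0.00604365 m.
Combined displacement = (0.03552² + 0.00604365²)^½ ≈ 0.0360305 m.
That is 0.0360305 m = 3.603 cm.

3.60 centimeters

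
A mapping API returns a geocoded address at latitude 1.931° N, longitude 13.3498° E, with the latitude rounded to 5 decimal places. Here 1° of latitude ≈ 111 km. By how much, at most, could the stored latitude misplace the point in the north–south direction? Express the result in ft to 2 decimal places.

1.82 ft

Rounding to 5 decimal places leaves the latitude within ±5e-06° of the true value.
Along the meridian that is 5e-06° × 111000 m/° = 0.555 m.
Converting: 0.555 m × 3.2808 ft/m ≈ 1.8209 ft.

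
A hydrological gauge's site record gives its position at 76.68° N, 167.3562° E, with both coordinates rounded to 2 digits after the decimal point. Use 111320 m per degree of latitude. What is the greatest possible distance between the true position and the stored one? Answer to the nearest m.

Rounding to 2 decimal places leaves each coordinate within ±0.005° of the true value.
N–S: 0.005° × 111320 m/° = 556.6 m.
East–west component at 76.68°: 0.005° × 111320 × cos 76.68° ≈ 0.005 × 25647 ≈ 128.235 m.
Combining orthogonally: (556.6² + 128.235²)^½ ≈ 571.181 m.

571 m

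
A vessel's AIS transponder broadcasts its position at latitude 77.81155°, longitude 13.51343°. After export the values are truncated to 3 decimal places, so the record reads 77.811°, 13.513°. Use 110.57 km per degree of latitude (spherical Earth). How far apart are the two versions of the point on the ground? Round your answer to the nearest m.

Δlat = 77.81155 − 77.811 = +0.00055°; Δlon = 13.51343 − 13.513 = +0.00043°.
North–south shift: 0.00055 × 110570 = 60.8135 m.
East–west at this latitude: 0.00043° × 110570 × cos 77.811° ≈ 0.00043 × 23345.4 = 10.0385 m.
Hypotenuse of the two orthogonal shifts: √(60.8135² + 10.0385²) = 61.6365 m.

62 m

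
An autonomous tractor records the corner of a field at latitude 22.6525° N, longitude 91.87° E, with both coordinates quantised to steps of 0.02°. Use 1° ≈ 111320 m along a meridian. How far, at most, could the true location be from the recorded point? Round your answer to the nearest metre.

1515 metres

With a 0.02° grid the true value lies within half a step, ±0.02°/2 = ±0.01°, of the stored one.
North–south component: 0.01° × 111320 = 1113.2 m.
East–west component at 22.6525°: 0.01° × 111320 × cos 22.6525° ≈ 0.01 × 102733 ≈ 1027.33 m.
Worst case both components are at the extreme and orthogonal: √(1113.2² + 1027.33²) ≈ 1514.8 m.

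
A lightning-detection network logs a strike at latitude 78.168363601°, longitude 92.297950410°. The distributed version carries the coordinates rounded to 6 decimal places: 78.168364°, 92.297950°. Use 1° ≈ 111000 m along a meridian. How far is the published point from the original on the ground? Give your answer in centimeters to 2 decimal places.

The latitude changed by -0.000000399° and the longitude by +0.000000410°.
North–south shift: -0.000000399 × 111000 = -0.044289 m.
East–west at this latitude: 0.000000410° × 111000 × cos 78.1684° ≈ 0.000000410 × 22759.1 = 0.00933121 m.
Hypotenuse of the two orthogonal shifts: √(0.044289² + 0.00933121²) = 0.0452613 m.
That is 0.0452613 m = 4.5261 cm.

4.53 centimeters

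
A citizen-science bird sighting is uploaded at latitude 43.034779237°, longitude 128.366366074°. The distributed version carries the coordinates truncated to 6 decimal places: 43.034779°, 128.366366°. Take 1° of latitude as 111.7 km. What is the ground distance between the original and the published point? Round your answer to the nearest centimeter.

Δlat = 43.034779237 − 43.034779 = +0.000000237°; Δlon = 128.366366074 − 128.366366 = +0.000000074°.
North–south shift: 0.000000237 × 111700 = 0.0264729 m.
E–W at 43.0348°: 0.000000074° × 111700 × cos 43.0348° = 0.000000074 × 111700 × 0.7309 ≈ 0.0060418 m.
Combined displacement = (0.0264729² + 0.0060418²)^½ ≈ 0.0271536 m.
That is 0.0271536 m = 2.7154 cm.

3 centimeters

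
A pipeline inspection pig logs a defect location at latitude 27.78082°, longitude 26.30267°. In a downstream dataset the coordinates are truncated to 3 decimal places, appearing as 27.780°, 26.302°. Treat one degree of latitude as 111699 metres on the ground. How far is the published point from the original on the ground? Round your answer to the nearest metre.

Δlat = 27.78082 − 27.780 = +0.00082°; Δlon = 26.30267 − 26.302 = +0.00067°.
N–S: 0.00082° × 111699 m/° = 91.5932 m.
East–west at this latitude: 0.00067° × 111699 × cos 27.78° ≈ 0.00067 × 98825 = 66.2127 m.
Hypotenuse of the two orthogonal shifts: √(91.5932² + 66.2127²) = 113.02 m.

113 metres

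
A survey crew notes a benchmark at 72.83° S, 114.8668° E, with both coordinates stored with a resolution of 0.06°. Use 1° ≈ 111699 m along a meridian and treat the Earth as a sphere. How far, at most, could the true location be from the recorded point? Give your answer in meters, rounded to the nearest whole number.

With a 0.06° grid the true value lies within half a step, ±0.06°/2 = ±0.03°, of the stored one.
Latitude error → 0.03 × 111699 = 3350.97 m along the meridian.
E–W at 72.83°: 0.03° × 111699 × cos 72.83° = 0.03 × 111699 × 0.2952 ≈ 989.233 m.
Worst case both components are at the extreme and orthogonal: √(3350.97² + 989.233²) ≈ 3493.93 m.

3494 meters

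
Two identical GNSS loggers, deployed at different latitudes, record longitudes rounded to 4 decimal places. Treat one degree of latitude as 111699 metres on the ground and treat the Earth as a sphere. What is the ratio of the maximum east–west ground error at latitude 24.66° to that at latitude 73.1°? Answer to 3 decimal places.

Rounding to 4 decimal places leaves the longitude within ±5e-05° of the true value.
Error at 24.66° = 5e-05° × 111699 × cos 24.66° ≈ 5.585 × 0.9088 = 5.0756 m.
Error at 73.1° = 5e-05° × 111699 × cos 73.1° ≈ 5.585 × 0.2907 = 1.6236 m.
The ratio reduces to cos 24.66° / cos 73.1° = 0.9088/0.2907 ≈ 3.1262.

3.126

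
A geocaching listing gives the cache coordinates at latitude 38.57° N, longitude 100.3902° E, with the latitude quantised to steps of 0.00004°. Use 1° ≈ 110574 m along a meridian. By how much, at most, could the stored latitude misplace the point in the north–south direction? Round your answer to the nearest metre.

2 metres

With a 0.00004° grid the true value lies within half a step, ±0.00004°/2 = ±2e-05°, of the stored one.
North–south distance: 2e-05° × 110574 m/° = 2.21148 m.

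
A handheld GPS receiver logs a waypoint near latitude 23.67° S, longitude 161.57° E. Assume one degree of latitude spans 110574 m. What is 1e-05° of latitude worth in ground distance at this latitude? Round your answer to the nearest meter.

1 meters

1e-05° × 110574 m/° = 1.10574 m.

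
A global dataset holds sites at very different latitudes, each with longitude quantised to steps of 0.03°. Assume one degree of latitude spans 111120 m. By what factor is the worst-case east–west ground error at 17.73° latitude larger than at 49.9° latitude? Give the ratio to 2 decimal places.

1.48

With a 0.03° grid the true value lies within half a step, ±0.03°/2 = ±0.015°, of the stored one.
Error at 17.73° = 0.015° × 111120 × cos 17.73° ≈ 1666.8 × 0.9525 = 1587.6 m.
Error at 49.9° = 0.015° × 111120 × cos 49.9° ≈ 1666.8 × 0.6441 = 1073.6 m.
The ratio reduces to cos 17.73° / cos 49.9° = 0.9525/0.6441 ≈ 1.4788.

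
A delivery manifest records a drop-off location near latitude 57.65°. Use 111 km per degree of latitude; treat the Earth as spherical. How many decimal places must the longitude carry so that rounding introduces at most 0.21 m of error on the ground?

6

At 57.65° one degree of longitude covers 111000 × cos 57.65° ≈ 111000 × 0.5351 ≈ 59395 m.
Rounding to N decimal places gives at most 0.5 × 10⁻ᴺ degrees of error, i.e. 0.5 × 10⁻ᴺ × 59395 m.
Setting 29697.5 × 10⁻ᴺ ≤ 0.21 gives 10ᴺ ≥ 1.414e+05, i.e. N ≥ 5.15.
N = 5 would give 0.297 m (too coarse); N = 6 gives 0.0297 m ≤ 0.21 m.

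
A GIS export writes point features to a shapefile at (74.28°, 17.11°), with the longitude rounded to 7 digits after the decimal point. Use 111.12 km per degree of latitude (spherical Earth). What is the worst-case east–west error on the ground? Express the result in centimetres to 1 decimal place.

0.2 centimetres

Rounding to 7 decimal places leaves the longitude within ±5e-08° of the true value.
Parallels shrink by cos φ, so at 74.28° a degree of longitude is 111120 × 0.2709 ≈ 30106.5 m.
East–west error: 5e-08° × 30106.5 m/° ≈ 0.00150532 m.
That is 0.00150532 m = 0.15053 cm.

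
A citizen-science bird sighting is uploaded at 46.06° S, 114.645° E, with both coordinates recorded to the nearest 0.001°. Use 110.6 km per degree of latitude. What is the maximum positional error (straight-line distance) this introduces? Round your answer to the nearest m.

Rounding to 3 decimal places leaves each coordinate within ±0.0005° of the true value.
N–S: 0.0005° × 110600 m/° = 55.3 m.
East–west component at 46.06°: 0.0005° × 110600 × cos 46.06° ≈ 0.0005 × 76745.9 ≈ 38.3729 m.
Worst case both components are at the extreme and orthogonal: √(55.3² + 38.3729²) ≈ 67.3095 m.

67 m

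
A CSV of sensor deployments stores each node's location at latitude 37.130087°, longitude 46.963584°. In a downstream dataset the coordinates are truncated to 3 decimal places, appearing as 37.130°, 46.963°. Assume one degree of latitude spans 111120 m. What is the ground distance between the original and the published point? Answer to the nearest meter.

53 meters

Δlat = 37.130087 − 37.130 = +0.000087°; Δlon = 46.963584 − 46.963 = +0.000584°.
North–south shift: 0.000087 × 111120 = 9.66744 m.
East–west at this latitude: 0.000584° × 111120 × cos 37.13° ≈ 0.000584 × 88592.4 = 51.738 m.
Combined displacement = (9.66744² + 51.738²)^½ ≈ 52.6334 m.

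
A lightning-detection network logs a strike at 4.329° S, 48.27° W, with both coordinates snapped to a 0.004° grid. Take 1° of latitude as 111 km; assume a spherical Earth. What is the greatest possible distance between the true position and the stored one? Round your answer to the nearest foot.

1029 feet

With a 0.004° grid the true value lies within half a step, ±0.004°/2 = ±0.002°, of the stored one.
Latitude error → 0.002 × 111000 = 222 m along the meridian.
E–W at 4.329°: 0.002° × 111000 × cos 4.329° = 0.002 × 111000 × 0.9971 ≈ 221.367 m.
Combining orthogonally: (222² + 221.367²)^½ ≈ 313.508 m.
In feet: 313.508 m ÷ 0.3048 ≈ 1028.6 ft.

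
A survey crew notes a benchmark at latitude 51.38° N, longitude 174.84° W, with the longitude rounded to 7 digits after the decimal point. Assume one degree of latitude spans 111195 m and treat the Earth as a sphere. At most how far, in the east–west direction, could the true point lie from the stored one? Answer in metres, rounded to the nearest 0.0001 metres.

Rounding to 7 decimal places leaves the longitude within ±5e-08° of the true value.
Parallels shrink by cos φ, so at 51.38° a degree of longitude is 111195 × 0.6242 ≈ 69402.6 m.
East–west error: 5e-08° × 69402.6 m/° ≈ 0.00347013 m.

0.0035 metres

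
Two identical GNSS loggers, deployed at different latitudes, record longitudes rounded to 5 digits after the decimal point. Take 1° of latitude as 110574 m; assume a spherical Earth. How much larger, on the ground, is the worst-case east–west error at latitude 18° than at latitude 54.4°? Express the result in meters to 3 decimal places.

0.204 meters

Rounding to 5 decimal places leaves the longitude within ±5e-06° of the true value.
At 18°: 5e-06° × 110574 × cos 18° = 5e-06 × 110574 × 0.9511 ≈ 0.52581 m.
At 54.4°: 5e-06° × 110574 × cos 54.4° = 5e-06 × 110574 × 0.5821 ≈ 0.32184 m.
So the lower-latitude error exceeds the higher by 0.52581 − 0.32184 = 0.20397 m.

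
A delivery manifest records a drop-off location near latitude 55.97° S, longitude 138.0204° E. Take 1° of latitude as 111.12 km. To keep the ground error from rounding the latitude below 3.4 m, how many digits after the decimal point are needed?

One degree of latitude covers 111120 m.
Rounding to N decimal places gives at most 0.5 × 10⁻ᴺ degrees of error, i.e. 0.5 × 10⁻ᴺ × 111120 m.
Setting 55560 × 10⁻ᴺ ≤ 3.4 gives 10ᴺ ≥ 1.634e+04, i.e. N ≥ 4.21.
At 4 places the error can reach 5.56 m, but 5 places keeps it to 0.556 m.

5 decimal places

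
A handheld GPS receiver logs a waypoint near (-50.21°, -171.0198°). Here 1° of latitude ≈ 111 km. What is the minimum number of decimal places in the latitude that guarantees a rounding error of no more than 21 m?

4

One degree of latitude covers 111000 m.
N decimal places → at most half a unit in the last place, 0.5 × 10⁻ᴺ° = 111000/2 × 10⁻ᴺ m.
Setting 55500 × 10⁻ᴺ ≤ 21 gives 10ᴺ ≥ 2643, i.e. N ≥ 3.42.
At 3 places the error can reach 55.5 m, but 4 places keeps it to 5.55 m.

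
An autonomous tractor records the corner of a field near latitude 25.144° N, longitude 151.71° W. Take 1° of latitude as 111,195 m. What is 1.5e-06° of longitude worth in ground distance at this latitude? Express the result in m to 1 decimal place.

1.5e-06° of longitude at 25.144° is 1.5e-06 × 111195 × cos 25.144° ≈ 1.5e-06 × 100658 = 0.150988 m.

0.2 m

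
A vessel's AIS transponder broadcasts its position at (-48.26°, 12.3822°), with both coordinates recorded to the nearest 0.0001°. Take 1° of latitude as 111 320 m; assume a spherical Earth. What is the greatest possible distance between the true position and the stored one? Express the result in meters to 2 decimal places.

Rounding to 4 decimal places leaves each coordinate within ±5e-05° of the true value.
Latitude error → 5e-05 × 111320 = 5.566 m along the meridian.
Longitude error → 5e-05 × 111320 × cos 48.26° = 5e-05 × 111320 × 0.6658 ≈ 3.70557 m.
Worst case both components are at the extreme and orthogonal: √(5.566² + 3.70557²) ≈ 6.68668 m.

6.69 meters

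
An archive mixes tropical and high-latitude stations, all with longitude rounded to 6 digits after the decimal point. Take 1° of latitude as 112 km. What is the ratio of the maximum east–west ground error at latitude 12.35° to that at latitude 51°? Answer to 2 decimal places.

Rounding to 6 decimal places leaves the longitude within ±5e-07° of the true value.
Error at 12.35° = 5e-07° × 112000 × cos 12.35° ≈ 0.056 × 0.9769 = 0.054704 m.
Error at 51° = 5e-07° × 112000 × cos 51° ≈ 0.056 × 0.6293 = 0.035242 m.
The ratio reduces to cos 12.35° / cos 51° = 0.9769/0.6293 ≈ 1.5522.

1.55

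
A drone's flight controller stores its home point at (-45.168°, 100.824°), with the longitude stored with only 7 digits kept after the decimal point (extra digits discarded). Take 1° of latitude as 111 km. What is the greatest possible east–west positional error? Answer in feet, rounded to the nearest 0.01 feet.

Truncating at 7 decimal places can drop up to a full unit in the last place, so the longitude may be off by as much as 1e-07°.
At latitude 45.168° a degree of longitude spans 111000 m × cos 45.168° = 111000 × 0.7050 ≈ 78258.4 m.
Maximum E–W displacement: 1e-07 × 78258.4 = 0.00782584 m.
Converting: 0.00782584 m × 3.2808 ft/m ≈ 0.025675 ft.

0.03 feet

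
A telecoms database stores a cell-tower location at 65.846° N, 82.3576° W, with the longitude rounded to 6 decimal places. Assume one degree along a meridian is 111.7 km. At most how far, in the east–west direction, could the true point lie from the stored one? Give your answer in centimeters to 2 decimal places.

2.29 centimeters

Rounding to 6 decimal places leaves the longitude within ±5e-07° of the true value.
Parallels shrink by cos φ, so at 65.846° a degree of longitude is 111700 × 0.4092 ≈ 45706.6 m.
East–west error: 5e-07° × 45706.6 m/° ≈ 0.0228533 m.
That is 0.0228533 m = 2.2853 cm.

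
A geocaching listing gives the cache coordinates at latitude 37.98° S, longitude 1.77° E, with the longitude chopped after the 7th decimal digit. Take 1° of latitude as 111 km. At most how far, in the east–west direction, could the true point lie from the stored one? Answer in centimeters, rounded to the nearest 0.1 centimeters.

Truncating at 7 decimal places can drop up to a full unit in the last place, so the longitude may be off by as much as 1e-07°.
At latitude 37.98° a degree of longitude spans 111000 m × cos 37.98° = 111000 × 0.7882 ≈ 87493 m.
So at most 1e-07° × 87493 ≈ 0.0087493 m east–west.
That is 0.0087493 m = 0.87493 cm.

0.9 centimeters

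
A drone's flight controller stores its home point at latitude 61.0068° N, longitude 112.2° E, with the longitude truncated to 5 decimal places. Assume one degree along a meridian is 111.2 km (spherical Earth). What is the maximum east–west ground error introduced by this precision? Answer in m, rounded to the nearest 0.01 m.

0.54 m

Truncating at 5 decimal places can drop up to a full unit in the last place, so the longitude may be off by as much as 1e-05°.
At latitude 61.0068° a degree of longitude spans 111200 m × cos 61.0068° = 111200 × 0.4847 ≈ 53899.3 m.
So at most 1e-05° × 53899.3 ≈ 0.538993 m east–west.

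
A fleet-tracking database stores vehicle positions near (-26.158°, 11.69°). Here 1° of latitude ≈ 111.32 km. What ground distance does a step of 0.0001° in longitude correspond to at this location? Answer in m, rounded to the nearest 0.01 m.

One degree of longitude here spans 111320 × cos 26.158° = 111320 × 0.8976 ≈ 99918.8 m; 0.0001° of that is 9.99188 m.

9.99 m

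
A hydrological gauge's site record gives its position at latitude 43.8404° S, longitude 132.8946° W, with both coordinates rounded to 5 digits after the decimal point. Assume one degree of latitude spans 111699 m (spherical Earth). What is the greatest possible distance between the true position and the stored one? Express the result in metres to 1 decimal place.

Rounding to 5 decimal places leaves each coordinate within ±5e-06° of the true value.
N–S: 5e-06° × 111699 m/° = 0.558495 m.
Longitude error → 5e-06 × 111699 × cos 43.8404° = 5e-06 × 111699 × 0.7213 ≈ 0.402827 m.
The two errors are perpendicular, so the maximum displacement is √(0.558495² + 0.402827²) ≈ 0.688612 m.

0.7 metres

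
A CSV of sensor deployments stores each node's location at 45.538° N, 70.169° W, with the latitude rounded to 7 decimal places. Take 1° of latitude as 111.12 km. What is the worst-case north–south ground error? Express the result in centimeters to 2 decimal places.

0.56 centimeters

Rounding to 7 decimal places leaves the latitude within ±5e-08° of the true value.
So the N–S error is at most 5e-08 × 111120 = 0.005556 m.
That is 0.005556 m = 0.5556 cm.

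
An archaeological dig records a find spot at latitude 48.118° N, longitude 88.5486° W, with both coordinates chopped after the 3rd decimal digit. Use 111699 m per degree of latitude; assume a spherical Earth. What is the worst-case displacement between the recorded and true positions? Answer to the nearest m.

Truncating at 3 decimal places can drop up to a full unit in the last place, so each coordinate may be off by as much as 0.001°.
Latitude error → 0.001 × 111699 = 111.699 m along the meridian.
E–W at 48.118°: 0.001° × 111699 × cos 48.118° = 0.001 × 111699 × 0.6676 ≈ 74.5701 m.
Combining orthogonally: (111.699² + 74.5701²)^½ ≈ 134.303 m.

134 m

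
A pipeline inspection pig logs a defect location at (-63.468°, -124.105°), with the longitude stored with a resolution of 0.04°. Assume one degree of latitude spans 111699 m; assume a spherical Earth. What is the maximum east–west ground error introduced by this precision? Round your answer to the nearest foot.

With a 0.04° grid the true value lies within half a step, ±0.04°/2 = ±0.02°, of the stored one.
At latitude 63.468° a degree of longitude spans 111699 m × cos 63.468° = 111699 × 0.4467 ≈ 49895.7 m.
So at most 0.02° × 49895.7 ≈ 997.913 m east–west.
Converting: 997.913 m × 3.2808 ft/m ≈ 3274 ft.

3274 feet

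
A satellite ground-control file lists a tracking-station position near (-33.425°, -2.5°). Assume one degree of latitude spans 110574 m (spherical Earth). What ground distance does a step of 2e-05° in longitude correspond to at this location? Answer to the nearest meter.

At 33.425° a degree of longitude is 110574 × cos 33.425° ≈ 92285.9 m, so 2e-05° corresponds to 1.84572 m.

2 meters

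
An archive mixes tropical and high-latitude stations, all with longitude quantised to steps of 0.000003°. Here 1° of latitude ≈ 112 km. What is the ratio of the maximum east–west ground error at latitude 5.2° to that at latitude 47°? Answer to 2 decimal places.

1.46

With a 0.000003° grid the true value lies within half a step, ±0.000003°/2 = ±1.5e-06°, of the stored one.
At 5.2°: 1.5e-06° × 112000 × cos 5.2° = 1.5e-06 × 112000 × 0.9959 ≈ 0.16731 m.
Error at 47° = 1.5e-06° × 112000 × cos 47° ≈ 0.168 × 0.6820 = 0.11458 m.
The ratio reduces to cos 5.2° / cos 47° = 0.9959/0.6820 ≈ 1.4602.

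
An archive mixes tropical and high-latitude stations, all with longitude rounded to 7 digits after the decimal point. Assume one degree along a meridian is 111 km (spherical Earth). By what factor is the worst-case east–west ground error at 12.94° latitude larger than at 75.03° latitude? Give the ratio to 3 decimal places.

Rounding to 7 decimal places leaves the longitude within ±5e-08° of the true value.
Error at 12.94° = 5e-08° × 111000 × cos 12.94° ≈ 0.00555 × 0.9746 = 0.0054091 m.
At 75.03°: 5e-08° × 111000 × cos 75.03° = 5e-08 × 111000 × 0.2583 ≈ 0.0014336 m.
Ratio: 0.0054091 / 0.0014336 = cos 12.94° / cos 75.03° ≈ 3.7730.

3.773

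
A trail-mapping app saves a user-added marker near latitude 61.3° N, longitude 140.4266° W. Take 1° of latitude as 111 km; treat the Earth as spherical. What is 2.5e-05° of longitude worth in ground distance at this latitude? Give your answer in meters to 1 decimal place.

At 61.3° a degree of longitude is 111000 × cos 61.3° ≈ 53304.8 m, so 2.5e-05° corresponds to 1.33262 m.

1.3 meters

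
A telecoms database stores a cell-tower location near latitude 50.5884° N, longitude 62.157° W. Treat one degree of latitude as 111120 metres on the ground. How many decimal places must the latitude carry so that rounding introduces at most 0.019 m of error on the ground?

One degree of latitude covers 111120 m.
N decimal places → at most half a unit in the last place, 0.5 × 10⁻ᴺ° = 111120/2 × 10⁻ᴺ m.
Setting 55560 × 10⁻ᴺ ≤ 0.019 gives 10ᴺ ≥ 2.924e+06, i.e. N ≥ 6.47.
So 7 decimal places suffice (0.00556 m); 6 would allow up to 0.0556 m.

7 decimal places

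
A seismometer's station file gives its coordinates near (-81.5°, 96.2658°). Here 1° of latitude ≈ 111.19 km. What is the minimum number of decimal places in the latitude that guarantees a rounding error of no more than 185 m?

One degree of latitude covers 111190 m.
Rounding to N decimal places gives at most 0.5 × 10⁻ᴺ degrees of error, i.e. 0.5 × 10⁻ᴺ × 111190 m.
Setting 55595 × 10⁻ᴺ ≤ 185 gives 10ᴺ ≥ 300.5, i.e. N ≥ 2.48.
So 3 decimal places suffice (55.6 m); 2 would allow up to 556 m.

3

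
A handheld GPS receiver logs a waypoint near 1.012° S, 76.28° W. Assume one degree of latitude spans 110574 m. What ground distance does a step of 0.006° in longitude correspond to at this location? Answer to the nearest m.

663 m

One degree of longitude here spans 110574 × cos 1.012° = 110574 × 0.9998 ≈ 110557 m; 0.006° of that is 663.341 m.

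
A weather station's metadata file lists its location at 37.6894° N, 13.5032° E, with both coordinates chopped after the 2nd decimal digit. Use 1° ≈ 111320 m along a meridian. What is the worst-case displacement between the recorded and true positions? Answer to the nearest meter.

Truncating at 2 decimal places can drop up to a full unit in the last place, so each coordinate may be off by as much as 0.01°.
Latitude error → 0.01 × 111320 = 1113.2 m along the meridian.
East–west component at 37.6894°: 0.01° × 111320 × cos 37.6894° ≈ 0.01 × 88091.6 ≈ 880.916 m.
The two errors are perpendicular, so the maximum displacement is √(1113.2² + 880.916²) ≈ 1419.59 m.

1420 meters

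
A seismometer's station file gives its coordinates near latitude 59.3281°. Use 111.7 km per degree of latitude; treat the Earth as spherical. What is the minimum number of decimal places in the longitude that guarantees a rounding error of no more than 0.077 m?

6

At 59.3281° one degree of longitude covers 111700 × cos 59.3281° ≈ 111700 × 0.5101 ≈ 56980.5 m.
Rounding to N decimal places gives at most 0.5 × 10⁻ᴺ degrees of error, i.e. 0.5 × 10⁻ᴺ × 56980.5 m.
Need 0.5 × 56980.5 × 10⁻ᴺ ≤ 0.077 → 10⁻ᴺ ≤ 2.703e-06, so N ≥ 5.57.
N = 5 would give 0.285 m (too coarse); N = 6 gives 0.0285 m ≤ 0.077 m.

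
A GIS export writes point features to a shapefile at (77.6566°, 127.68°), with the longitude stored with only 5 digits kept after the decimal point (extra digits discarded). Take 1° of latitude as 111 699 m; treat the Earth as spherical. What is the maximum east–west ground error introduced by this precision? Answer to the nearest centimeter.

24 centimeters

Truncating at 5 decimal places can drop up to a full unit in the last place, so the longitude may be off by as much as 1e-05°.
One degree of longitude at 77.6566° is 111699 × cos 77.6566° ≈ 111699 × 0.2138 = 23877.9 m.
So at most 1e-05° × 23877.9 ≈ 0.238779 m east–west.
That is 0.238779 m = 23.878 cm.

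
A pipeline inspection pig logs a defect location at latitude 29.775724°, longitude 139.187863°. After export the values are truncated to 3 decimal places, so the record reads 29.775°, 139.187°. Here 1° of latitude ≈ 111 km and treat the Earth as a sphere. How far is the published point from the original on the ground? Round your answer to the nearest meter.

The latitude changed by +0.000724° and the longitude by +0.000863°.
North–south shift: 0.000724 × 111000 = 80.364 m.
East–west at this latitude: 0.000863° × 111000 × cos 29.775° ≈ 0.000863 × 96346 = 83.1466 m.
Hypotenuse of the two orthogonal shifts: √(80.364² + 83.1466²) = 115.636 m.

116 meters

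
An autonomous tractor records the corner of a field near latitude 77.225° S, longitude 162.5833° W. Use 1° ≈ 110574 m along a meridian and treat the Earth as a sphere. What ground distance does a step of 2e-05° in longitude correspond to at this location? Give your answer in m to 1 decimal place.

At 77.225° a degree of longitude is 110574 × cos 77.225° ≈ 24450.5 m, so 2e-05° corresponds to 0.489009 m.

0.5 m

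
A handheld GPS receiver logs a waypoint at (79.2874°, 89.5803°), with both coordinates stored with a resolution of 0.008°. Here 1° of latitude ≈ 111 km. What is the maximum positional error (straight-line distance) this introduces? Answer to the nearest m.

With a 0.008° grid the true value lies within half a step, ±0.008°/2 = ±0.004°, of the stored one.
N–S: 0.004° × 111000 m/° = 444 m.
Longitude error → 0.004 × 111000 × cos 79.2874° = 0.004 × 111000 × 0.1859 ≈ 82.5319 m.
Worst case both components are at the extreme and orthogonal: √(444² + 82.5319²) ≈ 451.605 m.

452 m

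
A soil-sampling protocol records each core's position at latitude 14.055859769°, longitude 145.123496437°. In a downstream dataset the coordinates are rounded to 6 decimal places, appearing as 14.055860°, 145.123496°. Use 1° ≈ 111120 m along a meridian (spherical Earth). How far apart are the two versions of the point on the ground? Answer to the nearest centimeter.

The latitude changed by -0.000000231° and the longitude by +0.000000437°.
North–south shift: -0.000000231 × 111120 = -0.0256687 m.
East–west at this latitude: 0.000000437° × 111120 × cos 14.0559° ≈ 0.000000437 × 107793 = 0.0471055 m.
Distance: √(0.0256687² + 0.0471055²) ≈ 0.0536453 m.
That is 0.0536453 m = 5.3645 cm.

5 centimeters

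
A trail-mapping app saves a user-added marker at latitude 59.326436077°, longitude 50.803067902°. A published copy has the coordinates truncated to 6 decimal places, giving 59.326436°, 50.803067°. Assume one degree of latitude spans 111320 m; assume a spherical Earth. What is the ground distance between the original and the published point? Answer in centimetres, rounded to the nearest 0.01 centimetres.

The latitude changed by +0.000000077° and the longitude by +0.000000902°.
N–S: 0.000000077° × 111320 m/° = 0.00857164 m.
E–W at 59.3264°: 0.000000902° × 111320 × cos 59.3264° = 0.000000902 × 111320 × 0.5101 ≈ 0.0512241 m.
Hypotenuse of the two orthogonal shifts: √(0.00857164² + 0.0512241²) = 0.0519363 m.
That is 0.0519363 m = 5.1936 cm.

5.19 centimetres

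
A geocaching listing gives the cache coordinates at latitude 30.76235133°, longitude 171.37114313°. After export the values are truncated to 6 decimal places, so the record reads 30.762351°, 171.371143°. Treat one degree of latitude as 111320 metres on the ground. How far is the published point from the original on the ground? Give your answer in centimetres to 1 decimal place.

The latitude changed by +0.00000033° and the longitude by +0.00000013°.
North–south shift: 0.00000033 × 111320 = 0.0367356 m.
E–W at 30.7624°: 0.00000013° × 111320 × cos 30.7624° = 0.00000013 × 111320 × 0.8593 ≈ 0.0124354 m.
Hypotenuse of the two orthogonal shifts: √(0.0367356² + 0.0124354²) = 0.0387833 m.
That is 0.0387833 m = 3.8783 cm.

3.9 centimetres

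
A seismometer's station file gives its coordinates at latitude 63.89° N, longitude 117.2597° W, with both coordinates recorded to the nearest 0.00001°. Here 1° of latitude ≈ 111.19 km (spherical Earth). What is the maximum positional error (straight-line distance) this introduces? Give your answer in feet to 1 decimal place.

2.0 feet

Rounding to 5 decimal places leaves each coordinate within ±5e-06° of the true value.
N–S: 5e-06° × 111190 m/° = 0.55595 m.
Longitude error → 5e-06 × 111190 × cos 63.89° = 5e-06 × 111190 × 0.4401 ≈ 0.244671 m.
Combining orthogonally: (0.55595² + 0.244671²)^½ ≈ 0.607408 m.
In feet: 0.607408 m ÷ 0.3048 ≈ 1.9928 ft.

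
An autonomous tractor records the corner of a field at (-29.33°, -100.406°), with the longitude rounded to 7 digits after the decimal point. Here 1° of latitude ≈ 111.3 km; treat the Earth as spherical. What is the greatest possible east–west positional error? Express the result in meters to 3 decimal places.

0.005 meters

Rounding to 7 decimal places leaves the longitude within ±5e-08° of the true value.
Parallels shrink by cos φ, so at 29.33° a degree of longitude is 111300 × 0.8718 ≈ 97032.8 m.
Maximum E–W displacement: 5e-08 × 97032.8 = 0.00485164 m.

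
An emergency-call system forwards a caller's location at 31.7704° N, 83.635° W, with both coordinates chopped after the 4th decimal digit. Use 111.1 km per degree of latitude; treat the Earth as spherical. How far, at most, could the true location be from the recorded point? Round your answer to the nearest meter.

15 meters

Truncating at 4 decimal places can drop up to a full unit in the last place, so each coordinate may be off by as much as 0.0001°.
North–south component: 0.0001° × 111100 = 11.11 m.
East–west component at 31.7704°: 0.0001° × 111100 × cos 31.7704° ≈ 0.0001 × 94453.3 ≈ 9.44533 m.
Worst case both components are at the extreme and orthogonal: √(11.11² + 9.44533²) ≈ 14.5824 m.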